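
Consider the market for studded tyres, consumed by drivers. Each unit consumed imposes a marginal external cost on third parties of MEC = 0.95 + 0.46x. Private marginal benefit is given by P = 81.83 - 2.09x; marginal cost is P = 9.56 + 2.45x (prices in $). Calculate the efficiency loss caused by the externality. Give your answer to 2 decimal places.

Market equilibrium (private): 9.56 + 2.45x = 81.83 - 2.09x → x_m = 15.9185.
Social marginal benefit = demand − MEC = 80.88 - 2.55x.
Set SMB = MC: 80.88 - 2.55x = 9.56 + 2.45x → x* = 14.2640.
Between x* and x_m the wedge MC − SMB runs linearly from 0 to MEC(x_m), so the loss is a triangle.
DWL = ½ × 1.6545 × 8.2725 = 6.8434.

DWL = $6.84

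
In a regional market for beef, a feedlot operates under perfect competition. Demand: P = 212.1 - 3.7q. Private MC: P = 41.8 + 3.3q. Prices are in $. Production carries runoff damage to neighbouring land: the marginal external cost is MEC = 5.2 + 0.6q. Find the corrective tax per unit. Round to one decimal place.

tax = $18.2 per unit

Social marginal cost = private MC + MEC = 47.0 + 3.9q.
Set SMC = demand: 47.0 + 3.9q = 212.1 - 3.7q → q* = 21.7237.
The Pigouvian tax equals MEC at q*: 5.2 + 0.6×21.7237 = 18.2342.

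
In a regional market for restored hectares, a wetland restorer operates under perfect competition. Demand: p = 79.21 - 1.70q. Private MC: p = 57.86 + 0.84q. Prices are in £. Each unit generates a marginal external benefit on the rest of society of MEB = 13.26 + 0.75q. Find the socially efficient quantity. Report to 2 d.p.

q* = 19.34

Social marginal cost = private MC − MEB = 44.60 + 0.09q.
Set SMC = demand: 44.60 + 0.09q = 79.21 - 1.70q → q* = 19.3352.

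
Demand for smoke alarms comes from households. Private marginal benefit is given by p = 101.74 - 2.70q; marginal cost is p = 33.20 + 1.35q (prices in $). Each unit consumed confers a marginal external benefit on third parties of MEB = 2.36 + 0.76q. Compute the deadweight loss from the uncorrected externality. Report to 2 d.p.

DWL = $35.21

Market equilibrium (private): 33.20 + 1.35q = 101.74 - 2.70q → q_m = 16.9235.
Social marginal benefit = demand + MEB = 104.10 - 1.94q.
Set SMB = MC: 104.10 - 1.94q = 33.20 + 1.35q → q* = 21.5502.
The welfare-loss triangle has base |q_m − q*| and height MEB(q_m) (the vertical gap between SMB and MC is zero at q* and MEB at q_m).
DWL = ½ × 4.6267 × 15.2218 = 35.2134.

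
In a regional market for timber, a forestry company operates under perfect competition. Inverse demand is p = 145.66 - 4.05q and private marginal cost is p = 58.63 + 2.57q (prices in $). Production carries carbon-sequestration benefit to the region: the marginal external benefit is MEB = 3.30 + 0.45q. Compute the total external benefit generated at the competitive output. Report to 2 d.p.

Market equilibrium (private): 58.63 + 2.57q = 145.66 - 4.05q → q_m = 13.1465.
Total external benefit = ∫₀^{q_m} (3.30 + 0.45q) dq = 3.30×13.1465 + ½×0.45×13.1465² = 82.2703.

$82.27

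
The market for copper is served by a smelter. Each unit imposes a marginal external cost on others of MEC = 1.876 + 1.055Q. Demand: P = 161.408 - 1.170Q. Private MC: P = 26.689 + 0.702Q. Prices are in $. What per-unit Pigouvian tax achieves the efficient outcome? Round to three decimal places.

tax = $49.758 per unit

Social marginal cost = private MC + MEC = 28.565 + 1.757Q.
Set SMC = demand: 28.565 + 1.757Q = 161.408 - 1.170Q → Q* = 45.3854.
The Pigouvian tax equals MEC at Q*: 1.876 + 1.055×45.3854 = 49.7576.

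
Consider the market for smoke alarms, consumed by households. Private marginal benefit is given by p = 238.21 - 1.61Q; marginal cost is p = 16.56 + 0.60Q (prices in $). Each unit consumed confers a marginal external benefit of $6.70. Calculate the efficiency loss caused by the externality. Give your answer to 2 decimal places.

Market equilibrium (private): 16.56 + 0.60Q = 238.21 - 1.61Q → Q_m = 100.2941.
Social marginal benefit = demand + MEB = 244.91 - 1.61Q.
Set SMB = MC: 244.91 - 1.61Q = 16.56 + 0.60Q → Q* = 103.3258.
The loss is the area between SMB and MC from Q* to Q_m; with linear curves that's a triangle of height MEB(Q_m).
DWL = ½ × 3.0317 × 6.7000 = 10.1562.

DWL = $10.16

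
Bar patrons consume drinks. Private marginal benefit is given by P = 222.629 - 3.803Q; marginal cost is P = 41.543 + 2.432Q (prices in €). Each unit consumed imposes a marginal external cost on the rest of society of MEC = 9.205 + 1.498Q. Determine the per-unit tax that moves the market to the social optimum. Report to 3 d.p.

tax = €42.501 per unit

Social marginal benefit = demand − MEC = 213.424 - 5.301Q.
Set SMB = MC: 213.424 - 5.301Q = 41.543 + 2.432Q → Q* = 22.2269.
The Pigouvian tax equals MEC at Q*: 9.205 + 1.498×22.2269 = 42.5009.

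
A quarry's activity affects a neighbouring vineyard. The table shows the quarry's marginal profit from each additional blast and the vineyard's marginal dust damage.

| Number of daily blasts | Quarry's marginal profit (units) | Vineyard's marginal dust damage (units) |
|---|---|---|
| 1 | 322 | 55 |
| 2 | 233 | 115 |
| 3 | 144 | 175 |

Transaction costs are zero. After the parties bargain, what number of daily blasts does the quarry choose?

Bargaining reaches the level where marginal profit last exceeds marginal dust damage.
That holds through level 2 (233 ≥ 115) but not at 3 (144 < 175).

2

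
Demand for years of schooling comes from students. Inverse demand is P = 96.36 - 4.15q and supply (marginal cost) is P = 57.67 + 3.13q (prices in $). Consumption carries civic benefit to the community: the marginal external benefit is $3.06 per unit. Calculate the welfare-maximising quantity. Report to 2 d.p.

q* = 5.73

Social marginal benefit = demand + MEB = 99.42 - 4.15q.
Set SMB = MC: 99.42 - 4.15q = 57.67 + 3.13q → q* = 5.7349.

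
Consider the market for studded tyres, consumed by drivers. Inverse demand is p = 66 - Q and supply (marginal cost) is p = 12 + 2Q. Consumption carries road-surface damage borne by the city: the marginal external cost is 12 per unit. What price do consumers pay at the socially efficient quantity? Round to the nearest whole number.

P = 52

Social marginal benefit = demand − MEC = 54 - Q.
Set SMB = MC: 54 - Q = 12 + 2Q → Q* = 14.0000.
Consumer price on the demand curve at Q*: 66 − 1×14.0000 = 52.0000.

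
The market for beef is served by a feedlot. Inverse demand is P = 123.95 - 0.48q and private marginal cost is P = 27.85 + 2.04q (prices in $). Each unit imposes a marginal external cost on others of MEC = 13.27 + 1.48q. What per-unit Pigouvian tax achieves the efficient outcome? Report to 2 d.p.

tax = $43.92 per unit

Social marginal cost = private MC + MEC = 41.12 + 3.52q.
Set SMC = demand: 41.12 + 3.52q = 123.95 - 0.48q → q* = 20.7075.
The Pigouvian tax equals MEC at q*: 13.27 + 1.48×20.7075 = 43.9171.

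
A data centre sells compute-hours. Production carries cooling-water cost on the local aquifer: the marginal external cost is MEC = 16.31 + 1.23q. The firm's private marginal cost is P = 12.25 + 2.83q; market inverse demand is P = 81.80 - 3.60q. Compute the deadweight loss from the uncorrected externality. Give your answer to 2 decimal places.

Market equilibrium (private): 12.25 + 2.83q = 81.80 - 3.60q → q_m = 10.8165.
Social marginal cost = private MC + MEC = 28.56 + 4.06q.
Set SMC = demand: 28.56 + 4.06q = 81.80 - 3.60q → q* = 6.9504.
The welfare-loss triangle has base |q_m − q*| and height MEC(q_m) (the vertical gap between SMC and demand is zero at q* and MEC at q_m).
DWL = ½ × 3.8661 × 29.6143 = 57.2459.

DWL = 57.25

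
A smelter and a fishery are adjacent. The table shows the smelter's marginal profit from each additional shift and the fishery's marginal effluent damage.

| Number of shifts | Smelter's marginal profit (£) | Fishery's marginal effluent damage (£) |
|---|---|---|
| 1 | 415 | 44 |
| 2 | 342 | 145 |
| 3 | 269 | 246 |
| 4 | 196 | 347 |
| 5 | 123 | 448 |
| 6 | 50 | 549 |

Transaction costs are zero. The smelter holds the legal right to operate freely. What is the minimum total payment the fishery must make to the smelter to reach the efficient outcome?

£369

Left alone the smelter would choose level 6 (marginal profit stays positive).
Efficient level: k* = 3 (marginal profit ≥ marginal effluent damage through 3).
The fishery must at least cover the smelter's forgone profit from cutting 6→3: 196 + 123 + 50 = 369.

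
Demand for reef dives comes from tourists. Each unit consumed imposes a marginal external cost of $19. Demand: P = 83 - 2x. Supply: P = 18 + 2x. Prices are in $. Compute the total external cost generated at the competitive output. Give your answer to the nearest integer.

$309

Market equilibrium (private): 18 + 2x = 83 - 2x → x_m = 16.2500.
Total external cost = MEC × x_m = 19 × 16.2500 = 308.7500.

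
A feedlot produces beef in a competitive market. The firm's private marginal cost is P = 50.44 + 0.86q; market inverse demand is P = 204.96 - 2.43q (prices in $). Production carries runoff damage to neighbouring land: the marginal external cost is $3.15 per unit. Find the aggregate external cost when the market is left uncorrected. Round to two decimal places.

Market equilibrium (private): 50.44 + 0.86q = 204.96 - 2.43q → q_m = 46.9666.
Total external cost = MEC × q_m = 3.15 × 46.9666 = 147.9448.

$147.94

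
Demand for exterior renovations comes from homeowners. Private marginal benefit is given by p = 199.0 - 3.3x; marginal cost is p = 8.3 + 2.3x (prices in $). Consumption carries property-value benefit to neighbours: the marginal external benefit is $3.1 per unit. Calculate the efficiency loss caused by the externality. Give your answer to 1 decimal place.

DWL = $0.9

Market equilibrium (private): 8.3 + 2.3x = 199.0 - 3.3x → x_m = 34.0536.
Social marginal benefit = demand + MEB = 202.1 - 3.3x.
Set SMB = MC: 202.1 - 3.3x = 8.3 + 2.3x → x* = 34.6071.
The welfare-loss triangle has base |x_m − x*| and height MEB(x_m) (the vertical gap between SMB and MC is zero at x* and MEB at x_m).
DWL = ½ × 0.5535 × 3.1000 = 0.8579.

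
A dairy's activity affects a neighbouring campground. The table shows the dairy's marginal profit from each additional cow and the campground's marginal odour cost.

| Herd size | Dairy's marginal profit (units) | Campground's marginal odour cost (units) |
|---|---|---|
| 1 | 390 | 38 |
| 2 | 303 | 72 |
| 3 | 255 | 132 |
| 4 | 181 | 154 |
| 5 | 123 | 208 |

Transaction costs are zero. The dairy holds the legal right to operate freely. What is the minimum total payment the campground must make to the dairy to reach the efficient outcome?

Left alone the dairy would choose level 5 (marginal profit stays positive).
Efficient level: k* = 4 (marginal profit ≥ marginal odour cost through 4).
The campground must at least cover the dairy's forgone profit from cutting 5→4: 123 = 123.

123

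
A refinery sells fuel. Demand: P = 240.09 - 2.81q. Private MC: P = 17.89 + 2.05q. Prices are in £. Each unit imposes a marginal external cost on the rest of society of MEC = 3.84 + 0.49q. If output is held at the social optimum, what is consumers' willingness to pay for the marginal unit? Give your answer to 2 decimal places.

P = £125.40

Social marginal cost = private MC + MEC = 21.73 + 2.54q.
Set SMC = demand: 21.73 + 2.54q = 240.09 - 2.81q → q* = 40.8150.
Consumer price on the demand curve at q*: 240.09 − 2.81×40.8150 = 125.3999.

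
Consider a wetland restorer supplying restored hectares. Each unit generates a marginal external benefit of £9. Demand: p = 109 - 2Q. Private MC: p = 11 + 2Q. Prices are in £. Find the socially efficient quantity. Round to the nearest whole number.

Q* = 27

Social marginal cost = private MC − MEB = 2 + 2Q.
Set SMC = demand: 2 + 2Q = 109 - 2Q → Q* = 26.7500.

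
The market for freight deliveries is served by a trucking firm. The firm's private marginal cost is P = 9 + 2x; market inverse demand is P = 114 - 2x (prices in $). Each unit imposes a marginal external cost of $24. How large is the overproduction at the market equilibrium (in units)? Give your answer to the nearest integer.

6 units

Market equilibrium (private): 9 + 2x = 114 - 2x → x_m = 26.2500.
Social marginal cost = private MC + MEC = 33 + 2x.
Set SMC = demand: 33 + 2x = 114 - 2x → x* = 20.2500.
Gap = |26.2500 − 20.2500| = 6.0000.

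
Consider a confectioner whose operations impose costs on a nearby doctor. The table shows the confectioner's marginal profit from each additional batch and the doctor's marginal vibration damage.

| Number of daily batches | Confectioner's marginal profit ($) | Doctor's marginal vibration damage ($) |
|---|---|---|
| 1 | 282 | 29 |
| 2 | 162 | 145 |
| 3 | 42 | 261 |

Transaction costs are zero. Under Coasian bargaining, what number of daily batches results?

Bargaining reaches the level where marginal profit last exceeds marginal vibration damage.
That holds through level 2 (162 ≥ 145) but not at 3 (42 < 261).

2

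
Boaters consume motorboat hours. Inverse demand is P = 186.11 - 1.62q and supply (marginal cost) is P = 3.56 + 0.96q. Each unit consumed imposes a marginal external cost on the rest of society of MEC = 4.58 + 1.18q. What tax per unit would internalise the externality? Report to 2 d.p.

tax = 60.43 per unit

Social marginal benefit = demand − MEC = 181.53 - 2.80q.
Set SMB = MC: 181.53 - 2.80q = 3.56 + 0.96q → q* = 47.3324.
The Pigouvian tax equals MEC at q*: 4.58 + 1.18×47.3324 = 60.4322.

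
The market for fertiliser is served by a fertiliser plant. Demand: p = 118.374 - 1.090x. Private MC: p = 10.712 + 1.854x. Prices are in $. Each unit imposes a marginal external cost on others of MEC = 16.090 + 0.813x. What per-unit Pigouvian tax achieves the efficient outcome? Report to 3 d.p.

tax = $35.906 per unit

Social marginal cost = private MC + MEC = 26.802 + 2.667x.
Set SMC = demand: 26.802 + 2.667x = 118.374 - 1.090x → x* = 24.3737.
The Pigouvian tax equals MEC at x*: 16.090 + 0.813×24.3737 = 35.9058.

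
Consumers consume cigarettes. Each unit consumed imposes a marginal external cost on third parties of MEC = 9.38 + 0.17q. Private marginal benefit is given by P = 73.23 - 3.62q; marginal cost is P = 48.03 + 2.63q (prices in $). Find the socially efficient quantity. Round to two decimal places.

Social marginal benefit = demand − MEC = 63.85 - 3.79q.
Set SMB = MC: 63.85 - 3.79q = 48.03 + 2.63q → q* = 2.4642.

q* = 2.46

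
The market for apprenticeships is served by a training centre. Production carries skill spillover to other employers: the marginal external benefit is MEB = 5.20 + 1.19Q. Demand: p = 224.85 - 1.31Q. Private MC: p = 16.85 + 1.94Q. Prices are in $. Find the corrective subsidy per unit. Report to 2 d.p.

subsidy = $128.36 per unit

Social marginal cost = private MC − MEB = 11.65 + 0.75Q.
Set SMC = demand: 11.65 + 0.75Q = 224.85 - 1.31Q → Q* = 103.4951.
The Pigouvian subsidy equals MEB at Q*: 5.20 + 1.19×103.4951 = 128.3592.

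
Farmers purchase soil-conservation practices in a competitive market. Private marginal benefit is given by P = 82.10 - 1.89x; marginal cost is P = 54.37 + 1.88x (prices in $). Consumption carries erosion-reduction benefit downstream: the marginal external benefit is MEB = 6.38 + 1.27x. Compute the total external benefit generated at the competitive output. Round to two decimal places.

$81.28

Market equilibrium (private): 54.37 + 1.88x = 82.10 - 1.89x → x_m = 7.3554.
Total external benefit = ∫₀^{x_m} (6.38 + 1.27x) dx = 6.38×7.3554 + ½×1.27×7.3554² = 81.2822.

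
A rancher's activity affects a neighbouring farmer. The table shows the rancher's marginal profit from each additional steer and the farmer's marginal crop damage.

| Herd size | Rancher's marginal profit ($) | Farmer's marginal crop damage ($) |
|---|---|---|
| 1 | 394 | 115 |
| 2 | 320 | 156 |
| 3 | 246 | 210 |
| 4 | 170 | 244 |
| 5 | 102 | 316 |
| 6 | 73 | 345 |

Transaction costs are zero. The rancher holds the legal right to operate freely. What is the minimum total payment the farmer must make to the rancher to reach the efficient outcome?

$345

Left alone the rancher would choose level 6 (marginal profit stays positive).
Efficient level: k* = 3 (marginal profit ≥ marginal crop damage through 3).
The farmer must at least cover the rancher's forgone profit from cutting 6→3: 170 + 102 + 73 = 345.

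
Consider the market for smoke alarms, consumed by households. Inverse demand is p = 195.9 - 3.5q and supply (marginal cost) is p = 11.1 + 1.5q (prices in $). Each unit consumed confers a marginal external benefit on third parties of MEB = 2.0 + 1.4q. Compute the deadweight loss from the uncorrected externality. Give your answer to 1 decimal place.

DWL = $401.2

Market equilibrium (private): 11.1 + 1.5q = 195.9 - 3.5q → q_m = 36.9600.
Social marginal benefit = demand + MEB = 197.9 - 2.1q.
Set SMB = MC: 197.9 - 2.1q = 11.1 + 1.5q → q* = 51.8889.
The loss is the area between SMB and MC from q* to q_m; with linear curves that's a triangle of height MEB(q_m).
DWL = ½ × 14.9289 × 53.7440 = 401.1694.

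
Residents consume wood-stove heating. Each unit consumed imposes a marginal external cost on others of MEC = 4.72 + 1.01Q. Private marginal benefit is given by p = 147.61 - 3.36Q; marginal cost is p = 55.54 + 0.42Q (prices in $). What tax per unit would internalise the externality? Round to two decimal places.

Social marginal benefit = demand − MEC = 142.89 - 4.37Q.
Set SMB = MC: 142.89 - 4.37Q = 55.54 + 0.42Q → Q* = 18.2359.
The Pigouvian tax equals MEC at Q*: 4.72 + 1.01×18.2359 = 23.1383.

tax = $23.14 per unit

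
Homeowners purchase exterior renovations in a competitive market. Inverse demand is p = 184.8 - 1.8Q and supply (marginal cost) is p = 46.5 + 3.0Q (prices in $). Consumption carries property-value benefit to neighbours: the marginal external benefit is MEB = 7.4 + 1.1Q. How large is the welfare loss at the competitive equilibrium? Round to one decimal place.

DWL = $206.5

Market equilibrium (private): 46.5 + 3.0Q = 184.8 - 1.8Q → Q_m = 28.8125.
Social marginal benefit = demand + MEB = 192.2 - 0.7Q.
Set SMB = MC: 192.2 - 0.7Q = 46.5 + 3.0Q → Q* = 39.3784.
The welfare-loss triangle has base |Q_m − Q*| and height MEB(Q_m) (the vertical gap between SMB and MC is zero at Q* and MEB at Q_m).
DWL = ½ × 10.5659 × 39.0938 = 206.5306.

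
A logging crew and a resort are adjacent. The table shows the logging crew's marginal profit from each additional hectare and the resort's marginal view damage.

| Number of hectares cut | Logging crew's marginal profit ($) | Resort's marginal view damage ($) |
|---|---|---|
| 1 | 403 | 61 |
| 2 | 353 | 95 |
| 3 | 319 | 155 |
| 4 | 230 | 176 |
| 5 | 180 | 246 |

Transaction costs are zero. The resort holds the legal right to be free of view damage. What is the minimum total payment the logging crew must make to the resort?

$487

Efficient level: marginal profit ≥ marginal view damage through level 4, so k* = 4.
With the resort holding the right, the logging crew must at least compensate total damage at k*: 61 + 95 + 155 + 176 = 487.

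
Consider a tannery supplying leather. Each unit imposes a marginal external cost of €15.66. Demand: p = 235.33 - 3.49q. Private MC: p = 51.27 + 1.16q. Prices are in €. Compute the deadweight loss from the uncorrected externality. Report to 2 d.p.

DWL = €26.37

Market equilibrium (private): 51.27 + 1.16q = 235.33 - 3.49q → q_m = 39.5828.
Social marginal cost = private MC + MEC = 66.93 + 1.16q.
Set SMC = demand: 66.93 + 1.16q = 235.33 - 3.49q → q* = 36.2151.
Between q* and q_m the wedge SMC − demand runs linearly from 0 to MEC(q_m), so the loss is a triangle.
DWL = ½ × 3.3677 × 15.6600 = 26.3691.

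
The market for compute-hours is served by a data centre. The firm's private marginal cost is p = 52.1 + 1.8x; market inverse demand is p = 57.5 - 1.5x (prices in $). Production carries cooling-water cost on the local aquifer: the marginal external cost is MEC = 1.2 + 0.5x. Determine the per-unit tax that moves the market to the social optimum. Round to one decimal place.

Social marginal cost = private MC + MEC = 53.3 + 2.3x.
Set SMC = demand: 53.3 + 2.3x = 57.5 - 1.5x → x* = 1.1053.
The Pigouvian tax equals MEC at x*: 1.2 + 0.5×1.1053 = 1.7527.

tax = $1.8 per unit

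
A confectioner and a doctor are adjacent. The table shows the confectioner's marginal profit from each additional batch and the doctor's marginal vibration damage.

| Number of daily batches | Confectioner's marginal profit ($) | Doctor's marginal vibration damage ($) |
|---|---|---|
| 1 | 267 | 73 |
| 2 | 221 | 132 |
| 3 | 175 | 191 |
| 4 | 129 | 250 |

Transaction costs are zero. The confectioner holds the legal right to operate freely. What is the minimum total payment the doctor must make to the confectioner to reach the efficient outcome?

$304

Left alone the confectioner would choose level 4 (marginal profit stays positive).
Efficient level: k* = 2 (marginal profit ≥ marginal vibration damage through 2).
The doctor must at least cover the confectioner's forgone profit from cutting 4→2: 175 + 129 = 304.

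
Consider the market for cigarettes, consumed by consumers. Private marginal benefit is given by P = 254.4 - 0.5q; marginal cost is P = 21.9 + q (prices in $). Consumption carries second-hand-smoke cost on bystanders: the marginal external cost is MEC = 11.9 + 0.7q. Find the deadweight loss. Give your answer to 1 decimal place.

DWL = $3294.6

Market equilibrium (private): 21.9 + q = 254.4 - 0.5q → q_m = 155.0000.
Social marginal benefit = demand − MEC = 242.5 - 1.2q.
Set SMB = MC: 242.5 - 1.2q = 21.9 + q → q* = 100.2727.
Height of the DWL triangle at q_m is MC(q_m) − SMB(q_m) = MEC(q_m) = 120.4000.
DWL = ½ × 54.7273 × 120.4000 = 3294.5835.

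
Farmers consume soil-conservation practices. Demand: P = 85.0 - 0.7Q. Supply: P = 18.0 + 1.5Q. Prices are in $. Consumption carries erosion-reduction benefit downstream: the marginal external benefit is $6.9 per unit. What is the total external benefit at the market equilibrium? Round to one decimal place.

$210.1

Market equilibrium (private): 18.0 + 1.5Q = 85.0 - 0.7Q → Q_m = 30.4545.
Total external benefit = MEB × Q_m = 6.9 × 30.4545 = 210.1361.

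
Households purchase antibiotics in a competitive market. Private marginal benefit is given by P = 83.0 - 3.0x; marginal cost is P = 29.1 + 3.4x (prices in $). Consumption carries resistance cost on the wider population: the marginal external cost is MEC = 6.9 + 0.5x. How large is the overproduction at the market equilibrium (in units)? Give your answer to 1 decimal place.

Market equilibrium (private): 29.1 + 3.4x = 83.0 - 3.0x → x_m = 8.4219.
Social marginal benefit = demand − MEC = 76.1 - 3.5x.
Set SMB = MC: 76.1 - 3.5x = 29.1 + 3.4x → x* = 6.8116.
Gap = |8.4219 − 6.8116| = 1.6103.

1.6 units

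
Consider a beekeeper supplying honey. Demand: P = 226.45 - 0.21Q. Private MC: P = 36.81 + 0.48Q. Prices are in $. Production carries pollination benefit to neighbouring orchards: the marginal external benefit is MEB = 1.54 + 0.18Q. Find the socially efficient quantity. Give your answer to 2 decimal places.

Q* = 374.86

Social marginal cost = private MC − MEB = 35.27 + 0.30Q.
Set SMC = demand: 35.27 + 0.30Q = 226.45 - 0.21Q → Q* = 374.8627.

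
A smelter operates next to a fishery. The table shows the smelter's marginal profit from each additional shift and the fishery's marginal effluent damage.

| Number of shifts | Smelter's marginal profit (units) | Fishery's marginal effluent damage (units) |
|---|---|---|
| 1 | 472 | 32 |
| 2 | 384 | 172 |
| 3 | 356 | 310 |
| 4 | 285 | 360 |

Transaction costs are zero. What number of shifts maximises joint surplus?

Bargaining reaches the level where marginal profit last exceeds marginal effluent damage.
That holds through level 3 (356 ≥ 310) but not at 4 (285 < 360).

3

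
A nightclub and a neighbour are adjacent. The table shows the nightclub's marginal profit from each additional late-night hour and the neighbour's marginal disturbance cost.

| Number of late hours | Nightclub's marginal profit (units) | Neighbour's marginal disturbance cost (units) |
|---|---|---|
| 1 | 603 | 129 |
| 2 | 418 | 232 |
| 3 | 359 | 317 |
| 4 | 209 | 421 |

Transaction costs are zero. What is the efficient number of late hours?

Bargaining reaches the level where marginal profit last exceeds marginal disturbance cost.
That holds through level 3 (359 ≥ 317) but not at 4 (209 < 421).

3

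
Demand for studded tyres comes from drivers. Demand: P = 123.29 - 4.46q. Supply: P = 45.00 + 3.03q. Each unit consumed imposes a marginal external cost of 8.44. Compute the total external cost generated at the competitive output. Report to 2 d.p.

88.22

Market equilibrium (private): 45.00 + 3.03q = 123.29 - 4.46q → q_m = 10.4526.
Total external cost = MEC × q_m = 8.44 × 10.4526 = 88.2199.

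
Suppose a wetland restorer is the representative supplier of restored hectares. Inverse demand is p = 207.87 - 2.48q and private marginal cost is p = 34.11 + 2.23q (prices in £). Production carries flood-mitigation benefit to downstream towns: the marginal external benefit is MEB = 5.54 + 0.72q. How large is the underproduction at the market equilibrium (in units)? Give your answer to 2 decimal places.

8.05 units

Market equilibrium (private): 34.11 + 2.23q = 207.87 - 2.48q → q_m = 36.8917.
Social marginal cost = private MC − MEB = 28.57 + 1.51q.
Set SMC = demand: 28.57 + 1.51q = 207.87 - 2.48q → q* = 44.9373.
Gap = |36.8917 − 44.9373| = 8.0456.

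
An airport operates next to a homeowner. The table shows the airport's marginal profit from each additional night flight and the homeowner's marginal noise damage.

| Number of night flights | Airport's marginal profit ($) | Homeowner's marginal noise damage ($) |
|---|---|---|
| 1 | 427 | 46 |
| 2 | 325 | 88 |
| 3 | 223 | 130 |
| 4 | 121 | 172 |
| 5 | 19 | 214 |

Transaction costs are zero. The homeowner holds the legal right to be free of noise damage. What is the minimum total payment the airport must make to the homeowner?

Efficient level: marginal profit ≥ marginal noise damage through level 3, so k* = 3.
With the homeowner holding the right, the airport must at least compensate total damage at k*: 46 + 88 + 130 = 264.

$264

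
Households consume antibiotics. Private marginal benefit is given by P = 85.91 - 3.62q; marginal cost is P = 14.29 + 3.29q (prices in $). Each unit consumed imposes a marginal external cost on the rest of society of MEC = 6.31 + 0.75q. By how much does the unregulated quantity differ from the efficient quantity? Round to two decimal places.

Market equilibrium (private): 14.29 + 3.29q = 85.91 - 3.62q → q_m = 10.3647.
Social marginal benefit = demand − MEC = 79.60 - 4.37q.
Set SMB = MC: 79.60 - 4.37q = 14.29 + 3.29q → q* = 8.5261.
Gap = |10.3647 − 8.5261| = 1.8386.

1.84 units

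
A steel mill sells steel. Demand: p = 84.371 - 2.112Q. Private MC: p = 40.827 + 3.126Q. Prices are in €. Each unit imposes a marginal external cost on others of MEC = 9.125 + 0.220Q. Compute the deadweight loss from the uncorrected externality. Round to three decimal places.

DWL = €10.992

Market equilibrium (private): 40.827 + 3.126Q = 84.371 - 2.112Q → Q_m = 8.3131.
Social marginal cost = private MC + MEC = 49.952 + 3.346Q.
Set SMC = demand: 49.952 + 3.346Q = 84.371 - 2.112Q → Q* = 6.3062.
Between Q* and Q_m the wedge SMC − demand runs linearly from 0 to MEC(Q_m), so the loss is a triangle.
DWL = ½ × 2.0069 × 10.9539 = 10.9917.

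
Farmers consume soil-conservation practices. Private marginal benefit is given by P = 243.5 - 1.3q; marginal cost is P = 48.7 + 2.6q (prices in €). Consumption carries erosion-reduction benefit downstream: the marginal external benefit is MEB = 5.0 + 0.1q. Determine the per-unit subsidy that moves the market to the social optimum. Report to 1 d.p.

subsidy = €10.3 per unit

Social marginal benefit = demand + MEB = 248.5 - 1.2q.
Set SMB = MC: 248.5 - 1.2q = 48.7 + 2.6q → q* = 52.5789.
The Pigouvian subsidy equals MEB at q*: 5.0 + 0.1×52.5789 = 10.2579.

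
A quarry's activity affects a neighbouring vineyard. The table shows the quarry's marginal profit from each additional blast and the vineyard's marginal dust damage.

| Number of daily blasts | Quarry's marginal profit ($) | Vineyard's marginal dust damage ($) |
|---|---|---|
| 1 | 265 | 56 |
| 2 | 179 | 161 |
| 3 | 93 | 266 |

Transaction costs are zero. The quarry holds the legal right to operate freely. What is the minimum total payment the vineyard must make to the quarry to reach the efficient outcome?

Left alone the quarry would choose level 3 (marginal profit stays positive).
Efficient level: k* = 2 (marginal profit ≥ marginal dust damage through 2).
The vineyard must at least cover the quarry's forgone profit from cutting 3→2: 93 = 93.

$93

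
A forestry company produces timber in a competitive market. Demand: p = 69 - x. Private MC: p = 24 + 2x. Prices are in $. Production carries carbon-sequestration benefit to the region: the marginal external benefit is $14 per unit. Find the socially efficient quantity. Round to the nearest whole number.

Social marginal cost = private MC − MEB = 10 + 2x.
Set SMC = demand: 10 + 2x = 69 - x → x* = 19.6667.

x* = 20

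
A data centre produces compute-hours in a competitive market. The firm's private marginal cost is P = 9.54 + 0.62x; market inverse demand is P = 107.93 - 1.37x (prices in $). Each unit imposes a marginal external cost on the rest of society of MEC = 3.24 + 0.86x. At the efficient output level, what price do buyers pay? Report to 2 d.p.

Social marginal cost = private MC + MEC = 12.78 + 1.48x.
Set SMC = demand: 12.78 + 1.48x = 107.93 - 1.37x → x* = 33.3860.
Consumer price on the demand curve at x*: 107.93 − 1.37×33.3860 = 62.1912.

P = $62.19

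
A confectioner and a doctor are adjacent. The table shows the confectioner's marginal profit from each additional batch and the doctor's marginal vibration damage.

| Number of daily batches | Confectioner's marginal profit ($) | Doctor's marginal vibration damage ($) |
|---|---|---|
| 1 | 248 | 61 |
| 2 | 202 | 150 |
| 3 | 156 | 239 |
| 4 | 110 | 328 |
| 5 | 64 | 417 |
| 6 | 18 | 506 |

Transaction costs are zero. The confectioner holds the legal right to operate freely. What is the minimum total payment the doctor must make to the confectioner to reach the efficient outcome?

$348

Left alone the confectioner would choose level 6 (marginal profit stays positive).
Efficient level: k* = 2 (marginal profit ≥ marginal vibration damage through 2).
The doctor must at least cover the confectioner's forgone profit from cutting 6→2: 156 + 110 + 64 + 18 = 348.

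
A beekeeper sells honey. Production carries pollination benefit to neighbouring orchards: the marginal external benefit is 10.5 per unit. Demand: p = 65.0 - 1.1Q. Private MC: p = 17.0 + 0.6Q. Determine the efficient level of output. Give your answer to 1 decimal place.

Q* = 34.4

Social marginal cost = private MC − MEB = 6.5 + 0.6Q.
Set SMC = demand: 6.5 + 0.6Q = 65.0 - 1.1Q → Q* = 34.4118.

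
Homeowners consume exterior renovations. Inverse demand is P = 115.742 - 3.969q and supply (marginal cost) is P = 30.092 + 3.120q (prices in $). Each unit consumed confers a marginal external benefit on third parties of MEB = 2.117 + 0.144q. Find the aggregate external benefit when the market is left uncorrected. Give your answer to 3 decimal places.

$36.088

Market equilibrium (private): 30.092 + 3.120q = 115.742 - 3.969q → q_m = 12.0821.
Total external benefit = ∫₀^{q_m} (2.117 + 0.144q) dq = 2.117×12.0821 + ½×0.144×12.0821² = 36.0882.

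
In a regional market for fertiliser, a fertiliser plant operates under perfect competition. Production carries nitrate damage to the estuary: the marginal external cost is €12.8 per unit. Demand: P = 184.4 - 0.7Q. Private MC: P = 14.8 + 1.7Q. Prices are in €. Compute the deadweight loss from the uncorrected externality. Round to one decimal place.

Market equilibrium (private): 14.8 + 1.7Q = 184.4 - 0.7Q → Q_m = 70.6667.
Social marginal cost = private MC + MEC = 27.6 + 1.7Q.
Set SMC = demand: 27.6 + 1.7Q = 184.4 - 0.7Q → Q* = 65.3333.
Height of the DWL triangle at Q_m is SMC(Q_m) − demand(Q_m) = MEC(Q_m) = 12.8000.
DWL = ½ × 5.3334 × 12.8000 = 34.1338.

DWL = €34.1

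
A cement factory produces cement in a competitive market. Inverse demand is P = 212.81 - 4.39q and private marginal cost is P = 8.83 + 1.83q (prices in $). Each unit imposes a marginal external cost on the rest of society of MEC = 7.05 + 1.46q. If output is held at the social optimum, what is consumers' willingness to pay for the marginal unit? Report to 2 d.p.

Social marginal cost = private MC + MEC = 15.88 + 3.29q.
Set SMC = demand: 15.88 + 3.29q = 212.81 - 4.39q → q* = 25.6419.
Consumer price on the demand curve at q*: 212.81 − 4.39×25.6419 = 100.2421.

P = $100.24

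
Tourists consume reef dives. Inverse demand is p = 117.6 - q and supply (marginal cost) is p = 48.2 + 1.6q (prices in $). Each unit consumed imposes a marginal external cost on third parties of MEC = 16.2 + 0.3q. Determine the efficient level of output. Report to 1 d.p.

Social marginal benefit = demand − MEC = 101.4 - 1.3q.
Set SMB = MC: 101.4 - 1.3q = 48.2 + 1.6q → q* = 18.3448.

q* = 18.3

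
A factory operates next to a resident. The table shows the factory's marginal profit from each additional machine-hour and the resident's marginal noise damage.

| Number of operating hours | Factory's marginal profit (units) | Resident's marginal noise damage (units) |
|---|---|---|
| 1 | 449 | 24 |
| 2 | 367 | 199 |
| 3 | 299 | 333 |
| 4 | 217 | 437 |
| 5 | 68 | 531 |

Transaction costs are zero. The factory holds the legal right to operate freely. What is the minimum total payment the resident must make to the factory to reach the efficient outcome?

Left alone the factory would choose level 5 (marginal profit stays positive).
Efficient level: k* = 2 (marginal profit ≥ marginal noise damage through 2).
The resident must at least cover the factory's forgone profit from cutting 5→2: 299 + 217 + 68 = 584.

584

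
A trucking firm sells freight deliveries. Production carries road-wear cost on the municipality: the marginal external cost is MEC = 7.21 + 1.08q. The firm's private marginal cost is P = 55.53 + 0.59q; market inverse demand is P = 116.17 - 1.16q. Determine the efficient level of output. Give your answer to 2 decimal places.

Social marginal cost = private MC + MEC = 62.74 + 1.67q.
Set SMC = demand: 62.74 + 1.67q = 116.17 - 1.16q → q* = 18.8799.

q* = 18.88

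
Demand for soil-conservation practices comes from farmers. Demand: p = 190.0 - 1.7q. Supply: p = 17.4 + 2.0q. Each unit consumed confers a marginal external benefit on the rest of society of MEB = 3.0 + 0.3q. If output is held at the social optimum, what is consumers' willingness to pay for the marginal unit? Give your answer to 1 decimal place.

P = 102.2

Social marginal benefit = demand + MEB = 193.0 - 1.4q.
Set SMB = MC: 193.0 - 1.4q = 17.4 + 2.0q → q* = 51.6471.
Consumer price on the demand curve at q*: 190.0 − 1.7×51.6471 = 102.1999.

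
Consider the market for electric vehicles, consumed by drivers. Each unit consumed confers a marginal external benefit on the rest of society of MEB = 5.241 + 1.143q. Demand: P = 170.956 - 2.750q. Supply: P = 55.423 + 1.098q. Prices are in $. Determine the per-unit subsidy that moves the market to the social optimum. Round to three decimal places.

Social marginal benefit = demand + MEB = 176.197 - 1.607q.
Set SMB = MC: 176.197 - 1.607q = 55.423 + 1.098q → q* = 44.6484.
The Pigouvian subsidy equals MEB at q*: 5.241 + 1.143×44.6484 = 56.2741.

subsidy = $56.274 per unit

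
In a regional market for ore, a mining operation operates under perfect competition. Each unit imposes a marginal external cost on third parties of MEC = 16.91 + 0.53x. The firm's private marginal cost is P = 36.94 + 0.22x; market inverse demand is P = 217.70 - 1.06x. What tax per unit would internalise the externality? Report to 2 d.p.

Social marginal cost = private MC + MEC = 53.85 + 0.75x.
Set SMC = demand: 53.85 + 0.75x = 217.70 - 1.06x → x* = 90.5249.
The Pigouvian tax equals MEC at x*: 16.91 + 0.53×90.5249 = 64.8882.

tax = 64.89 per unit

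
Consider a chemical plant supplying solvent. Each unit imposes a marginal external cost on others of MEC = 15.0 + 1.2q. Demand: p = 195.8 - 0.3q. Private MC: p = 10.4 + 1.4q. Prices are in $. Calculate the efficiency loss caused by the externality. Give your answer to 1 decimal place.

DWL = $3668.7

Market equilibrium (private): 10.4 + 1.4q = 195.8 - 0.3q → q_m = 109.0588.
Social marginal cost = private MC + MEC = 25.4 + 2.6q.
Set SMC = demand: 25.4 + 2.6q = 195.8 - 0.3q → q* = 58.7586.
Height of the DWL triangle at q_m is SMC(q_m) − demand(q_m) = MEC(q_m) = 145.8706.
DWL = ½ × 50.3002 × 145.8706 = 3668.6602.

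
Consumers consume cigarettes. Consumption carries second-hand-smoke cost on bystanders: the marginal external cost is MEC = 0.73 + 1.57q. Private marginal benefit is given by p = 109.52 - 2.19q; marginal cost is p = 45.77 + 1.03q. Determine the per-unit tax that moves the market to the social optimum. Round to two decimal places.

Social marginal benefit = demand − MEC = 108.79 - 3.76q.
Set SMB = MC: 108.79 - 3.76q = 45.77 + 1.03q → q* = 13.1566.
The Pigouvian tax equals MEC at q*: 0.73 + 1.57×13.1566 = 21.3859.

tax = 21.39 per unit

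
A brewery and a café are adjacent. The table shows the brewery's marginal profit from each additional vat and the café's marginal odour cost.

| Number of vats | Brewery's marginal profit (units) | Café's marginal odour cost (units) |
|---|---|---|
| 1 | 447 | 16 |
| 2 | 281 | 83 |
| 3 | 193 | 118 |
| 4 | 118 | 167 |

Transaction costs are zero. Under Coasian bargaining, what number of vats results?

Bargaining reaches the level where marginal profit last exceeds marginal odour cost.
That holds through level 3 (193 ≥ 118) but not at 4 (118 < 167).

3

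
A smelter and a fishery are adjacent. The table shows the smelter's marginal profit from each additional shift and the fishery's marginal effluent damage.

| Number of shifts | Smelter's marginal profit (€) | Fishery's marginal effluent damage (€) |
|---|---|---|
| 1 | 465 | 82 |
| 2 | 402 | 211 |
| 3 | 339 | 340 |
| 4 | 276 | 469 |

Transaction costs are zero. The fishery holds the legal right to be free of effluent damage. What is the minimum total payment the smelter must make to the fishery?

Efficient level: marginal profit ≥ marginal effluent damage through level 2, so k* = 2.
With the fishery holding the right, the smelter must at least compensate total damage at k*: 82 + 211 = 293.

€293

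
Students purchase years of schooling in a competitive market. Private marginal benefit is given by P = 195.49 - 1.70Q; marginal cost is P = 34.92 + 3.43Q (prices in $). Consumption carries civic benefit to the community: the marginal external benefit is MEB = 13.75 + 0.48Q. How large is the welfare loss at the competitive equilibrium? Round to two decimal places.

DWL = $89.03

Market equilibrium (private): 34.92 + 3.43Q = 195.49 - 1.70Q → Q_m = 31.3002.
Social marginal benefit = demand + MEB = 209.24 - 1.22Q.
Set SMB = MC: 209.24 - 1.22Q = 34.92 + 3.43Q → Q* = 37.4882.
The welfare-loss triangle has base |Q_m − Q*| and height MEB(Q_m) (the vertical gap between SMB and MC is zero at Q* and MEB at Q_m).
DWL = ½ × 6.1880 × 28.7741 = 89.0271.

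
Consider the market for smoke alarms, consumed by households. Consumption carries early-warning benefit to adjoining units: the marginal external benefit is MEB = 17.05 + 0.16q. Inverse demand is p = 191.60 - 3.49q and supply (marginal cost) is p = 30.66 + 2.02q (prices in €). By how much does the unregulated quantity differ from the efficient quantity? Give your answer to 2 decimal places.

Market equilibrium (private): 30.66 + 2.02q = 191.60 - 3.49q → q_m = 29.2087.
Social marginal benefit = demand + MEB = 208.65 - 3.33q.
Set SMB = MC: 208.65 - 3.33q = 30.66 + 2.02q → q* = 33.2692.
Gap = |29.2087 − 33.2692| = 4.0605.

4.06 units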